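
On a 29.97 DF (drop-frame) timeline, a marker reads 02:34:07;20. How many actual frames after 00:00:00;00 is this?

As if non-drop at 30 labels/s: (2 × 3600 + 34 × 60 + 7) × 30 + 20 = 277430.
Minute boundaries passed: 154; those not divisible by 10: 154 − 15 = 139; dropped labels = 2 × 139 = 278.
Actual frame index = 277430 − 278 = 277152.

277152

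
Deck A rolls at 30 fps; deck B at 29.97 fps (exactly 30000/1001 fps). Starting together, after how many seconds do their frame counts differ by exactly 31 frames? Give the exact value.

31031/30 seconds

The gap grows by |30000/1001 − 30| = 30/1001 frames per second.
Time for a 31-frame gap: 31 ÷ (30/1001) = 31031/30 s.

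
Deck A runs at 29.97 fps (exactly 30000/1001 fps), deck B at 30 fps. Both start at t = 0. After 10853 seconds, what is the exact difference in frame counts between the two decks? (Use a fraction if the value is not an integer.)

325590/1001 frames

A emits 30000/1001 × 10853 = 325590000/1001 frames; B emits 30 × 10853 = 325590.
Difference = 325590/1001 frames (≈ 325.2647); B is ahead of A.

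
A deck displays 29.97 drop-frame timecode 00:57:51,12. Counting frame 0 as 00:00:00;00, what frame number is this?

Complete 10-minute blocks: 5, each 17982 frames → 89910.
Remaining 7 whole minutes in the current block: 1800 + 6 × 1798 = 12588 frames.
Within the current minute: 51 × 30 + 12 − 2 = 1540 (labels ;00/;01 skipped at this minute). Total = 89910 + 12588 + 1540 = 104038.

104038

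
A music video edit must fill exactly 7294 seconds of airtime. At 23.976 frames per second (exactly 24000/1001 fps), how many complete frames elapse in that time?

Frames = 7294 × 24000/1001 = 25008000/143 ≈ 174881.1189.
Complete frames: 174881.

174881 frames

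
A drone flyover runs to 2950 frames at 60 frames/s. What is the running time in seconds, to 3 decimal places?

49.167 seconds

Running time = 2950 × 1/60 = 295/6 s ≈ 49.167 s.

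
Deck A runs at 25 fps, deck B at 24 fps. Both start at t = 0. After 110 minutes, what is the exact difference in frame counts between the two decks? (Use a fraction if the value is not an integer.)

6600 frames

110 min = 6600 s.
A emits 25 × 6600 = 165000 frames; B emits 24 × 6600 = 158400.
Difference = 6600 frames; B is behind A.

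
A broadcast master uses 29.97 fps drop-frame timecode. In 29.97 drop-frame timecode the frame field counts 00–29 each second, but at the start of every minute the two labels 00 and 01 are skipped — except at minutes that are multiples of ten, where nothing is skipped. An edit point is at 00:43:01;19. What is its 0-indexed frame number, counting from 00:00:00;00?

77371

As if non-drop at 30 labels/s: (0 × 3600 + 43 × 60 + 1) × 30 + 19 = 77449.
Minute boundaries passed: 43; those not divisible by 10: 43 − 4 = 39; dropped labels = 2 × 39 = 78.
Actual frame index = 77449 − 78 = 77371.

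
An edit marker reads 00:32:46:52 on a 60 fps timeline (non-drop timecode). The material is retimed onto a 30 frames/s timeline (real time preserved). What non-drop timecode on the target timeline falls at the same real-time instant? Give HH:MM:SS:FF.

00:32:46:26

Source frame index: (0×3600 + 32×60 + 46) × 60 + 52 = 118012.
Real time: 118012 / (60) = 29503/15 s.
Target frame: (29503/15) × (30) = 59006.
At 30 labels/s: frame 59006 → 00:32:46:26.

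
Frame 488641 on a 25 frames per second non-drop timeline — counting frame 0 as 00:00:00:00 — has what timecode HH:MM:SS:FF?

05:25:45:16

488641 ÷ 25 = 19545 full seconds, remainder 16 frames.
19545 s = 5 h 25 min 45 s.
Timecode: 05:25:45:16.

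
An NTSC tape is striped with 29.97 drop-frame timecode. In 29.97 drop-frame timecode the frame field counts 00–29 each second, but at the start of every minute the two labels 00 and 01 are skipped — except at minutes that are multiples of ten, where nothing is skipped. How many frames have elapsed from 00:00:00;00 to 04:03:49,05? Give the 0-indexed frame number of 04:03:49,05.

438437

Complete 10-minute blocks: 24, each 17982 frames → 431568.
Remaining 3 whole minutes in the current block: 1800 + 2 × 1798 = 5396 frames.
Within the current minute: 49 × 30 + 5 − 2 = 1473 (labels ;00/;01 skipped at this minute). Total = 431568 + 5396 + 1473 = 438437.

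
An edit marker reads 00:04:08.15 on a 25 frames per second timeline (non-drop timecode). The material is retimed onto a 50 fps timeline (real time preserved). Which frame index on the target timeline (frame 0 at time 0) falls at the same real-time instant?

Source frame index: (0×3600 + 4×60 + 8) × 25 + 15 = 6215.
Real time: 6215 / (25) = 1243/5 s.
Target frame: (1243/5) × (50) = 12430.

frame 12430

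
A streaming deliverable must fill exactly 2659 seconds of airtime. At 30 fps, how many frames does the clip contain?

79770 frames

Frames = 2659 × 30 = 79770.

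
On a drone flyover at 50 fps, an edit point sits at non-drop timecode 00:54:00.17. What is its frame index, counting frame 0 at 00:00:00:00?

Total seconds to the label: (0 × 3600 + 54 × 60 + 0) = 3240.
Frame index = 3240 × 50 + 17 = 162017.

frame 162017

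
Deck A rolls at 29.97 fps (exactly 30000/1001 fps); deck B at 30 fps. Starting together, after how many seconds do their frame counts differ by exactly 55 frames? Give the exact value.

11011/6 seconds

The gap grows by |30 − 30000/1001| = 30/1001 frames per second.
Time for a 55-frame gap: 55 ÷ (30/1001) = 11011/6 s.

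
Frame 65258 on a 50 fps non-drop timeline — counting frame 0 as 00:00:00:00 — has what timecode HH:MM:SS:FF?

00:21:45:08

65258 ÷ 50 = 1305 full seconds, remainder 8 frames.
1305 s = 0 h 21 min 45 s.
Timecode: 00:21:45:08.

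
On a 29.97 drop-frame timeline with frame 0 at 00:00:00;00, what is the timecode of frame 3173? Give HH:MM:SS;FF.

00:01:45;25

Ten DF minutes hold 17982 frames, so frame 3173 lies in block 0 (frames 0–17981) with 3173 frames into that block.
The block's first minute is 1800 frames and the rest 1798 each; 3173 frames reaches minute 1, so 0 × 18 + 1 × 2 = 2 labels have been skipped so far.
Adding those back, label number 3173 + 2 = 3175 at 30 labels/s is 105 s + 25 f = 0 h 1 min 45 s frame 25, i.e. 00:01:45;25.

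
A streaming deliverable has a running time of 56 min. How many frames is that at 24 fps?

56 min = 3360 s.
Frames = 3360 × 24 = 80640.

80640 frames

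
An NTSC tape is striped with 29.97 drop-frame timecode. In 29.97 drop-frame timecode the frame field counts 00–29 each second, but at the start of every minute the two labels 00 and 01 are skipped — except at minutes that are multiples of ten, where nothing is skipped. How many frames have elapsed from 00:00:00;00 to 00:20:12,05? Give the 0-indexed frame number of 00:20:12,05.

36329

Complete 10-minute blocks: 2, each 17982 frames → 35964.
Remaining 0 whole minutes in the current block: 0 frames.
Within the current minute: 12 × 30 + 5 = 365. Total = 35964 + 0 + 365 = 36329.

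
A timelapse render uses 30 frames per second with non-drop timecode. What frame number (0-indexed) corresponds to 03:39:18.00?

Total seconds to the label: (3 × 3600 + 39 × 60 + 18) = 13158.
Frame index = 13158 × 30 + 0 = 394740.

frame 394740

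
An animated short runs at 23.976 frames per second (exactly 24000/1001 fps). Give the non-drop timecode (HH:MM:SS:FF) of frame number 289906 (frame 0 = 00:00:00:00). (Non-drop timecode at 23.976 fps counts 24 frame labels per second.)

289906 ÷ 24 = 12079 full seconds, remainder 10 frames.
12079 s = 3 h 21 min 19 s.
Timecode: 03:21:19:10.

03:21:19:10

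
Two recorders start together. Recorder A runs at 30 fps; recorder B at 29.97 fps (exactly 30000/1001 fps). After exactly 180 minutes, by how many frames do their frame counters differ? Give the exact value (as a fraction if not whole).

324000/1001 frames

180 min = 10800 s.
A emits 30 × 10800 = 324000 frames; B emits 30000/1001 × 10800 = 324000000/1001.
Difference = 324000/1001 frames (≈ 323.6763); B is behind A.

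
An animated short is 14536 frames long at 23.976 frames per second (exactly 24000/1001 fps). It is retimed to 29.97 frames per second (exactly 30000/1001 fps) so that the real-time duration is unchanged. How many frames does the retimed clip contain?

Target frames = source frames × (target rate / source rate) = 14536 × (30000/1001)/(24000/1001) = 14536 × 5/4 = 18170.

18170 frames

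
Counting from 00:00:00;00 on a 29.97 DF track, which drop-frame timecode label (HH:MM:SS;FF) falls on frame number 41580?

Ten DF minutes hold 17982 frames, so frame 41580 lies in block 2 (frames 35964–53945) with 5616 frames into that block.
The block's first minute is 1800 frames and the rest 1798 each; 5616 frames reaches minute 3, so 2 × 18 + 3 × 2 = 42 labels have been skipped so far.
Adding those back, label number 41580 + 42 = 41622 at 30 labels/s is 1387 s + 12 f = 0 h 23 min 7 s frame 12, i.e. 00:23:07;12.

00:23:07;12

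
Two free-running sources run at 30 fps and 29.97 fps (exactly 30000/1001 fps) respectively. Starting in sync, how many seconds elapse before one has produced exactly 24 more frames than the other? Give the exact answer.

The gap grows by |30000/1001 − 30| = 30/1001 frames per second.
Time for a 24-frame gap: 24 ÷ (30/1001) = 800.8 s.

800.8 seconds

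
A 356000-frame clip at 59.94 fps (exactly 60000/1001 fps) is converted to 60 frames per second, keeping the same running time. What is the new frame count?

Target frames = source frames × (target rate / source rate) = 356000 × (60)/(60000/1001) = 356000 × 1001/1000 = 356356.

356356 frames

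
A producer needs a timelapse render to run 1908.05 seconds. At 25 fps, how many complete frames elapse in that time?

Frames = 1908.05 × 25 = 190805/4 ≈ 47701.2500.
Complete frames: 47701.

47701 frames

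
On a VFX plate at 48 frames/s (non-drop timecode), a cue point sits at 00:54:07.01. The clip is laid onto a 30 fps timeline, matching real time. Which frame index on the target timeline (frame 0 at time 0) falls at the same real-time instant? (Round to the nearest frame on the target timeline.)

frame 97411

Source frame index: (0×3600 + 54×60 + 7) × 48 + 1 = 155857.
Real time: 155857 / (48) = 155857/48 s.
Target frame: (155857/48) × (30) = 779285/8 ≈ 97410.625 → 97411.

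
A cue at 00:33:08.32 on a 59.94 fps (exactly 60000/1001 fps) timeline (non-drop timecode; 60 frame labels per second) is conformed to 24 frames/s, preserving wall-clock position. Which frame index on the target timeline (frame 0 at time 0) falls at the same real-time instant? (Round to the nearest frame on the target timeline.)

frame 47773

Source frame index: (0×3600 + 33×60 + 8) × 60 + 32 = 119312.
Real time: 119312 / (60000/1001) = 7464457/3750 s.
Target frame: (7464457/3750) × (24) = 29857828/625 ≈ 47772.525 → 47773.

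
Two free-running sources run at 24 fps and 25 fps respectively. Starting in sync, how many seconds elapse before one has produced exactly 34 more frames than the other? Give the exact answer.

The gap grows by |25 − 24| = 1 frame per second.
Time for a 34-frame gap: 34 ÷ (1) = 34 s.

34 seconds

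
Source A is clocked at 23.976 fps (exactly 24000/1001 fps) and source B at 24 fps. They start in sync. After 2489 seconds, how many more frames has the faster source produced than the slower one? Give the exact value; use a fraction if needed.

59736/1001 frames

A emits 24000/1001 × 2489 = 59736000/1001 frames; B emits 24 × 2489 = 59736.
Difference = 59736/1001 frames (≈ 59.6763); B is ahead of A.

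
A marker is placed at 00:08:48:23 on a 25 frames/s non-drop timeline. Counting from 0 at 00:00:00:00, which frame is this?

Total seconds to the label: (0 × 3600 + 8 × 60 + 48) = 528.
Frame index = 528 × 25 + 23 = 13223.

13223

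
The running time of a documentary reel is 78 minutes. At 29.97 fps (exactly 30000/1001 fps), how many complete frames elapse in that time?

140259 frames

78 min = 4680 s.
Frames = 4680 × 30000/1001 = 10800000/77 ≈ 140259.7403.
Complete frames: 140259.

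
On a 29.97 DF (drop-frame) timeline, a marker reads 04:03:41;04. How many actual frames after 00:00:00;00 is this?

Complete 10-minute blocks: 24, each 17982 frames → 431568.
Remaining 3 whole minutes in the current block: 1800 + 2 × 1798 = 5396 frames.
Within the current minute: 41 × 30 + 4 − 2 = 1232 (labels ;00/;01 skipped at this minute). Total = 431568 + 5396 + 1232 = 438196.

438196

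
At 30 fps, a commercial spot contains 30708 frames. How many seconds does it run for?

1023.6 seconds

Running time = 30708 / (30) = 1023.6 s.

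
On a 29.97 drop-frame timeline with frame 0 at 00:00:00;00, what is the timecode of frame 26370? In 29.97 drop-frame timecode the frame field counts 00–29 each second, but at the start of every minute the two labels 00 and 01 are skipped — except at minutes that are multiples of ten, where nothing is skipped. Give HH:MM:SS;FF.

Ten DF minutes hold 17982 frames, so frame 26370 lies in block 1 (frames 17982–35963) with 8388 frames into that block.
The block's first minute is 1800 frames and the rest 1798 each; 8388 frames reaches minute 4, so 1 × 18 + 4 × 2 = 26 labels have been skipped so far.
Adding those back, label number 26370 + 26 = 26396 at 30 labels/s is 879 s + 26 f = 0 h 14 min 39 s frame 26, i.e. 00:14:39;26.

00:14:39;26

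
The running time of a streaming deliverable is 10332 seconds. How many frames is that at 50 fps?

516600 frames

Frames = 10332 × 50 = 516600.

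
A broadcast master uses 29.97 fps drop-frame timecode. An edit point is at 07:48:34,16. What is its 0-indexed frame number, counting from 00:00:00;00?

Complete 10-minute blocks: 46, each 17982 frames → 827172.
Remaining 8 whole minutes in the current block: 1800 + 7 × 1798 = 14386 frames.
Within the current minute: 34 × 30 + 16 − 2 = 1034 (labels ;00/;01 skipped at this minute). Total = 827172 + 14386 + 1034 = 842592.

842592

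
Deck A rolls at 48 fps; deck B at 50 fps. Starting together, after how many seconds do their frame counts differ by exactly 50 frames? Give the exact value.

25 seconds

The gap grows by |50 − 48| = 2 frames per second.
Time for a 50-frame gap: 50 ÷ (2) = 25 s.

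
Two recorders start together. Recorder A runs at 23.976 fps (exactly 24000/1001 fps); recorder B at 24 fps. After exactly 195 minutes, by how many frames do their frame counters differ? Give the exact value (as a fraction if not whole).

21600/77 frames

195 min = 11700 s.
A emits 24000/1001 × 11700 = 21600000/77 frames; B emits 24 × 11700 = 280800.
Difference = 21600/77 frames (≈ 280.5195); B is ahead of A.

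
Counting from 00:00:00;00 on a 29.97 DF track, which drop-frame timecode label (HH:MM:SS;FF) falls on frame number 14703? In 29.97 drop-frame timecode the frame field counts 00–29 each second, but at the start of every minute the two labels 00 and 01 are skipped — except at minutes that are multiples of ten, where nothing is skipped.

Each 10-minute DF block holds 10 × 60 × 30 − 9 × 2 = 17982 frames. 14703 ÷ 17982 → 0 full blocks, remainder 14703.
Within the partial block the first minute is 1800 frames and each further minute 1798, so 8 further minute boundaries passed. Total skipped labels = 18 × 0 + 2 × 8 = 16.
Non-drop label index = 14703 + 16 = 14719; at 30 labels/s that is 00:08:10:19, i.e. DF 00:08:10;19.

00:08:10;19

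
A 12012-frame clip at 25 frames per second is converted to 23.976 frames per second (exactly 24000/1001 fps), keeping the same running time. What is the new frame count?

11520 frames

Target frames = source frames × (target rate / source rate) = 12012 × (24000/1001)/(25) = 12012 × 960/1001 = 11520.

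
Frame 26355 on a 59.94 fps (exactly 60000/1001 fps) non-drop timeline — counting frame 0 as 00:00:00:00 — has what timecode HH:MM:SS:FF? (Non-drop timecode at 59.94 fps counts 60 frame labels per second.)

26355 ÷ 60 = 439 full seconds, remainder 15 frames.
439 s = 0 h 7 min 19 s.
Timecode: 00:07:19:15.

00:07:19:15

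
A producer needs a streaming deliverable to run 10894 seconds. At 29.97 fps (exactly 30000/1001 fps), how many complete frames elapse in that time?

Frames = 10894 × 30000/1001 = 25140000/77 ≈ 326493.5065.
Complete frames: 326493.

326493 frames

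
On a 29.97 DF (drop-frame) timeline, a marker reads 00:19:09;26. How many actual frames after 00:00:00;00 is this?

As if non-drop at 30 labels/s: (0 × 3600 + 19 × 60 + 9) × 30 + 26 = 34496.
Minute boundaries passed: 19; those not divisible by 10: 19 − 1 = 18; dropped labels = 2 × 18 = 36.
Actual frame index = 34496 − 36 = 34460.

34460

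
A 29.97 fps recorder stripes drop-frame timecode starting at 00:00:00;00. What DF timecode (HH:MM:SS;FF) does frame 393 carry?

Ten DF minutes hold 17982 frames, so frame 393 lies in block 0 (frames 0–17981) with 393 frames into that block.
The block's first minute is 1800 frames and the rest 1798 each; 393 frames reaches minute 0, so 0 × 18 + 0 × 2 = 0 labels have been skipped so far.
Adding those back, label number 393 + 0 = 393 at 30 labels/s is 13 s + 3 f = 0 h 0 min 13 s frame 3, i.e. 00:00:13;03.

00:00:13;03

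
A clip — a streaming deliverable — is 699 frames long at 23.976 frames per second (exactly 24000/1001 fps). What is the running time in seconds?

29.154125 seconds

Running time = 699 / (24000/1001) = 29.154125 s.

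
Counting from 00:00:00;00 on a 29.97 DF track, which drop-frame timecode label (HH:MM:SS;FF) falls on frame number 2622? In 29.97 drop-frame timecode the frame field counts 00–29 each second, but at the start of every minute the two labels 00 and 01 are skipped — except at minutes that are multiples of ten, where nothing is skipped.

Ten DF minutes hold 17982 frames, so frame 2622 lies in block 0 (frames 0–17981) with 2622 frames into that block.
The block's first minute is 1800 frames and the rest 1798 each; 2622 frames reaches minute 1, so 0 × 18 + 1 × 2 = 2 labels have been skipped so far.
Adding those back, label number 2622 + 2 = 2624 at 30 labels/s is 87 s + 14 f = 0 h 1 min 27 s frame 14, i.e. 00:01:27;14.

00:01:27;14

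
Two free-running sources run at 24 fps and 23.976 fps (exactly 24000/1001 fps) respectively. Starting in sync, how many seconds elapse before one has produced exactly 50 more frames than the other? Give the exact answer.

The gap grows by |24000/1001 − 24| = 24/1001 frames per second.
Time for a 50-frame gap: 50 ÷ (24/1001) = 25025/12 s.

25025/12 seconds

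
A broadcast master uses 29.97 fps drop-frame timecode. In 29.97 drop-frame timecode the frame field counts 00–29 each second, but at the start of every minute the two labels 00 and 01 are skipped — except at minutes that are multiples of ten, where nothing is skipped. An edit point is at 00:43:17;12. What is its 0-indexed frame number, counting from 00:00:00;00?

77844

As if non-drop at 30 labels/s: (0 × 3600 + 43 × 60 + 17) × 30 + 12 = 77922.
Minute boundaries passed: 43; those not divisible by 10: 43 − 4 = 39; dropped labels = 2 × 39 = 78.
Actual frame index = 77922 − 78 = 77844.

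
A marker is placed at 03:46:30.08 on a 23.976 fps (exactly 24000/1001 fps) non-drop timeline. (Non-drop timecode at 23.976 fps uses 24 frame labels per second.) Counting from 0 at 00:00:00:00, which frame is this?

Total seconds to the label: (3 × 3600 + 46 × 60 + 30) = 13590.
Frame index = 13590 × 24 + 8 = 326168.

frame 326168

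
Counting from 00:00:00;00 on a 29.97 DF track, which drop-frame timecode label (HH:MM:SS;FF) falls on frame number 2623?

00:01:27;15

Each 10-minute DF block holds 10 × 60 × 30 − 9 × 2 = 17982 frames. 2623 ÷ 17982 → 0 full blocks, remainder 2623.
Within the partial block the first minute is 1800 frames and each further minute 1798, so 1 further minute boundary passed. Total skipped labels = 18 × 0 + 2 × 1 = 2.
Non-drop label index = 2623 + 2 = 2625; at 30 labels/s that is 00:01:27:15, i.e. DF 00:01:27;15.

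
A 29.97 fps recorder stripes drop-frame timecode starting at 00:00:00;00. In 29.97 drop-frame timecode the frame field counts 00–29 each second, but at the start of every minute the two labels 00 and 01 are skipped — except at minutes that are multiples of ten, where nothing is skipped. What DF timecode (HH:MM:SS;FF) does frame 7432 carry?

00:04:08;00

Each 10-minute DF block holds 10 × 60 × 30 − 9 × 2 = 17982 frames. 7432 ÷ 17982 → 0 full blocks, remainder 7432.
Within the partial block the first minute is 1800 frames and each further minute 1798, so 4 further minute boundaries passed. Total skipped labels = 18 × 0 + 2 × 4 = 8.
Non-drop label index = 7432 + 8 = 7440; at 30 labels/s that is 00:04:08:00, i.e. DF 00:04:08;00.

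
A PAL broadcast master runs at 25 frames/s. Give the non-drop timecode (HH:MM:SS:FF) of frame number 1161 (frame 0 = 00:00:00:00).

1161 ÷ 25 = 46 full seconds, remainder 11 frames.
46 s = 0 h 0 min 46 s.
Timecode: 00:00:46:11.

00:00:46:11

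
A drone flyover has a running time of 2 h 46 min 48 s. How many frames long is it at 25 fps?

250200 frames

2 h 46 min 48 s = 10008 s.
Frames = 10008 × 25 = 250200.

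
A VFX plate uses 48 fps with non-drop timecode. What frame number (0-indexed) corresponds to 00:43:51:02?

126290

Total seconds to the label: (0 × 3600 + 43 × 60 + 51) = 2631.
Frame index = 2631 × 48 + 2 = 126290.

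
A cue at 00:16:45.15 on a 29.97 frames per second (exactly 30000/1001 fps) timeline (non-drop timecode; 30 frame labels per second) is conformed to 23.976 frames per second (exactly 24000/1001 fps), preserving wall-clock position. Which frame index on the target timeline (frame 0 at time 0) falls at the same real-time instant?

Source frame index: (0×3600 + 16×60 + 45) × 30 + 15 = 30165.
Real time: 30165 / (30000/1001) = 2013011/2000 s.
Target frame: (2013011/2000) × (24000/1001) = 24132.

frame 24132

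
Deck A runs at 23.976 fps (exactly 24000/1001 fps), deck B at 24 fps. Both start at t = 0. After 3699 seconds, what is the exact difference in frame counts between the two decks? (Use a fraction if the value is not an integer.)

88776/1001 frames

A emits 24000/1001 × 3699 = 88776000/1001 frames; B emits 24 × 3699 = 88776.
Difference = 88776/1001 frames (≈ 88.6873); B is ahead of A.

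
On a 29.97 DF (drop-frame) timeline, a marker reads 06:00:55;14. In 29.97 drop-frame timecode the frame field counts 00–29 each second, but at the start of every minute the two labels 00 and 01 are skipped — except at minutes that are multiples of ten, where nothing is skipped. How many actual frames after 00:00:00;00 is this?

649016

As if non-drop at 30 labels/s: (6 × 3600 + 0 × 60 + 55) × 30 + 14 = 649664.
Minute boundaries passed: 360; those not divisible by 10: 360 − 36 = 324; dropped labels = 2 × 324 = 648.
Actual frame index = 649664 − 648 = 649016.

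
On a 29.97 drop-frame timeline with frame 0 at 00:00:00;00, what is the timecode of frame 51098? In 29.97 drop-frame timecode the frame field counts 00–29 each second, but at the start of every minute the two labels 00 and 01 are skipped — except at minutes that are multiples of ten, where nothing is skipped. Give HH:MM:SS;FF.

Each 10-minute DF block holds 10 × 60 × 30 − 9 × 2 = 17982 frames. 51098 ÷ 17982 → 2 full blocks, remainder 15134.
Within the partial block the first minute is 1800 frames and each further minute 1798, so 8 further minute boundaries passed. Total skipped labels = 18 × 2 + 2 × 8 = 52.
Non-drop label index = 51098 + 52 = 51150; at 30 labels/s that is 00:28:25:00, i.e. DF 00:28:25;00.

00:28:25;00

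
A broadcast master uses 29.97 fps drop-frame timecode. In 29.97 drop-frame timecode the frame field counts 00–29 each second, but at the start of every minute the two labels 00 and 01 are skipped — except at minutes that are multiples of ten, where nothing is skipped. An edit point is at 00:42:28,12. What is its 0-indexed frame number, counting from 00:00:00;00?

76376

Complete 10-minute blocks: 4, each 17982 frames → 71928.
Remaining 2 whole minutes in the current block: 1800 + 1 × 1798 = 3598 frames.
Within the current minute: 28 × 30 + 12 − 2 = 850 (labels ;00/;01 skipped at this minute). Total = 71928 + 3598 + 850 = 76376.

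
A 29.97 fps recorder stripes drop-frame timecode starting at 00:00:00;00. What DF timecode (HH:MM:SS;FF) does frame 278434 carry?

02:34:50;12

Ten DF minutes hold 17982 frames, so frame 278434 lies in block 15 (frames 269730–287711) with 8704 frames into that block.
The block's first minute is 1800 frames and the rest 1798 each; 8704 frames reaches minute 4, so 15 × 18 + 4 × 2 = 278 labels have been skipped so far.
Adding those back, label number 278434 + 278 = 278712 at 30 labels/s is 9290 s + 12 f = 2 h 34 min 50 s frame 12, i.e. 02:34:50;12.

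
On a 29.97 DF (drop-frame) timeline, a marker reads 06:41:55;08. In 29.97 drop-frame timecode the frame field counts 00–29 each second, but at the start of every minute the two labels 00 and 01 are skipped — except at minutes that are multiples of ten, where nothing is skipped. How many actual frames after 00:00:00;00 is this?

As if non-drop at 30 labels/s: (6 × 3600 + 41 × 60 + 55) × 30 + 8 = 723458.
Minute boundaries passed: 401; those not divisible by 10: 401 − 40 = 361; dropped labels = 2 × 361 = 722.
Actual frame index = 723458 − 722 = 722736.

722736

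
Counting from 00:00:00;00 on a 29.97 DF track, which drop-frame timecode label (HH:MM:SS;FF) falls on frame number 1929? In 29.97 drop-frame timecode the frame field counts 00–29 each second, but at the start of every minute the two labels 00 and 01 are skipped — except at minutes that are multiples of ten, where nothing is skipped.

Each 10-minute DF block holds 10 × 60 × 30 − 9 × 2 = 17982 frames. 1929 ÷ 17982 → 0 full blocks, remainder 1929.
Within the partial block the first minute is 1800 frames and each further minute 1798, so 1 further minute boundary passed. Total skipped labels = 18 × 0 + 2 × 1 = 2.
Non-drop label index = 1929 + 2 = 1931; at 30 labels/s that is 00:01:04:11, i.e. DF 00:01:04;11.

00:01:04;11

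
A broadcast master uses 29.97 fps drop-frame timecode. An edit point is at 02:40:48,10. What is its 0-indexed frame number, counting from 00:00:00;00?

Complete 10-minute blocks: 16, each 17982 frames → 287712.
Remaining 0 whole minutes in the current block: 0 frames.
Within the current minute: 48 × 30 + 10 = 1450. Total = 287712 + 0 + 1450 = 289162.

289162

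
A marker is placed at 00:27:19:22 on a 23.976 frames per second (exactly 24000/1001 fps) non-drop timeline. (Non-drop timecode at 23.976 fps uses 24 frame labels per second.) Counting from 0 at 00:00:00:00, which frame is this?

39358

Total seconds to the label: (0 × 3600 + 27 × 60 + 19) = 1639.
Frame index = 1639 × 24 + 22 = 39358.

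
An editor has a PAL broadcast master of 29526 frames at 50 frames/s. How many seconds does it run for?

Running time = 29526 / (50) = 590.52 s.

590.52 seconds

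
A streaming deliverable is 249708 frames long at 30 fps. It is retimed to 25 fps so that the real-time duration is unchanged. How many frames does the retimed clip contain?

Frames at target rate = 249708 × (25) / (30) = 208090.

208090 frames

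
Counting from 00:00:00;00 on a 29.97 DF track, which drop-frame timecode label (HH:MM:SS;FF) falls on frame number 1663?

00:00:55;13

Each 10-minute DF block holds 10 × 60 × 30 − 9 × 2 = 17982 frames. 1663 ÷ 17982 → 0 full blocks, remainder 1663.
Within the partial block the first minute is 1800 frames and each further minute 1798, so 0 further minute boundaries passed. Total skipped labels = 18 × 0 + 2 × 0 = 0.
Non-drop label index = 1663 + 0 = 1663; at 30 labels/s that is 00:00:55:13, i.e. DF 00:00:55;13.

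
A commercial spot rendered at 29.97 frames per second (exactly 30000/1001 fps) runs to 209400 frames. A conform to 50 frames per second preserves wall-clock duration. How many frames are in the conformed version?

Target frames = source frames × (target rate / source rate) = 209400 × (50)/(30000/1001) = 209400 × 1001/600 = 349349.

349349 frames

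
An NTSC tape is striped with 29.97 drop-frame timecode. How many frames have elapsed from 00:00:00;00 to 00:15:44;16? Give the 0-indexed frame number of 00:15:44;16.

28308

As if non-drop at 30 labels/s: (0 × 3600 + 15 × 60 + 44) × 30 + 16 = 28336.
Minute boundaries passed: 15; those not divisible by 10: 15 − 1 = 14; dropped labels = 2 × 14 = 28.
Actual frame index = 28336 − 28 = 28308.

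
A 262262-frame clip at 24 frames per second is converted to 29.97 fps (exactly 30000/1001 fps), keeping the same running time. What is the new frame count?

327500 frames

Target frames = source frames × (target rate / source rate) = 262262 × (30000/1001)/(24) = 262262 × 1250/1001 = 327500.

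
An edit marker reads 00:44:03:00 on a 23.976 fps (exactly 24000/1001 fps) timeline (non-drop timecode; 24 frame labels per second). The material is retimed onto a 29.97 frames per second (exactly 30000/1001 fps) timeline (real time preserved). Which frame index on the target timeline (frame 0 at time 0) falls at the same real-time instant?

Source frame index: (0×3600 + 44×60 + 3) × 24 + 0 = 63432.
Real time: 63432 / (24000/1001) = 2645643/1000 s.
Target frame: (2645643/1000) × (30000/1001) = 79290.

frame 79290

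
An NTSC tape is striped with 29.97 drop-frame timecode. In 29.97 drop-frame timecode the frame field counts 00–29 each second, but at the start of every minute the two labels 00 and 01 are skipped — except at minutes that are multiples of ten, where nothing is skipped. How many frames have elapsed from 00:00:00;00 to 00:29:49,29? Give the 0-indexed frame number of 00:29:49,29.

53645

As if non-drop at 30 labels/s: (0 × 3600 + 29 × 60 + 49) × 30 + 29 = 53699.
Minute boundaries passed: 29; those not divisible by 10: 29 − 2 = 27; dropped labels = 2 × 27 = 54.
Actual frame index = 53699 − 54 = 53645.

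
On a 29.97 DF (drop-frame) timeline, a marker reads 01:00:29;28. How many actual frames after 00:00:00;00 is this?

108790

As if non-drop at 30 labels/s: (1 × 3600 + 0 × 60 + 29) × 30 + 28 = 108898.
Minute boundaries passed: 60; those not divisible by 10: 60 − 6 = 54; dropped labels = 2 × 54 = 108.
Actual frame index = 108898 − 108 = 108790.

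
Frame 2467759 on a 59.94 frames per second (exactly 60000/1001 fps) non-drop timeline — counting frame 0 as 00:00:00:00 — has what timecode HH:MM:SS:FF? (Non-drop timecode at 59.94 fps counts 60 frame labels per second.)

2467759 ÷ 60 = 41129 full seconds, remainder 19 frames.
41129 s = 11 h 25 min 29 s.
Timecode: 11:25:29:19.

11:25:29:19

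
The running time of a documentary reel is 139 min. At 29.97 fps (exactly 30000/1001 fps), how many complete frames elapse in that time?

249950 frames

139 min = 8340 s.
Frames = 8340 × 30000/1001 = 250200000/1001 ≈ 249950.0500.
Complete frames: 249950.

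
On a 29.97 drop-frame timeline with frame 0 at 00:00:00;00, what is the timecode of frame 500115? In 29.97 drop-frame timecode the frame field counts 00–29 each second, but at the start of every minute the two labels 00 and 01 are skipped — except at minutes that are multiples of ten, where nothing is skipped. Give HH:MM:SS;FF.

Ten DF minutes hold 17982 frames, so frame 500115 lies in block 27 (frames 485514–503495) with 14601 frames into that block.
The block's first minute is 1800 frames and the rest 1798 each; 14601 frames reaches minute 8, so 27 × 18 + 8 × 2 = 502 labels have been skipped so far.
Adding those back, label number 500115 + 502 = 500617 at 30 labels/s is 16687 s + 7 f = 4 h 38 min 7 s frame 7, i.e. 04:38:07;07.

04:38:07;07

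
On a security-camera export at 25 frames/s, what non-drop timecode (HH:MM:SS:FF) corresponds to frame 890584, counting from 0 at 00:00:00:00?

09:53:43:09

890584 ÷ 25 = 35623 full seconds, remainder 9 frames.
35623 s = 9 h 53 min 43 s.
Timecode: 09:53:43:09.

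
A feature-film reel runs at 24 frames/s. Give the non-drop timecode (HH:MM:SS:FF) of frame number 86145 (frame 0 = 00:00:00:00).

00:59:49:09

86145 ÷ 24 = 3589 full seconds, remainder 9 frames.
3589 s = 0 h 59 min 49 s.
Timecode: 00:59:49:09.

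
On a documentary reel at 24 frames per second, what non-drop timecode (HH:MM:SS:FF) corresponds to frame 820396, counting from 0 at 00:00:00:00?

09:29:43:04

820396 ÷ 24 = 34183 full seconds, remainder 4 frames.
34183 s = 9 h 29 min 43 s.
Timecode: 09:29:43:04.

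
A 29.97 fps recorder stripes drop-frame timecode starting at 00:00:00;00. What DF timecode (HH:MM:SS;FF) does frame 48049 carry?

00:26:43;07

Ten DF minutes hold 17982 frames, so frame 48049 lies in block 2 (frames 35964–53945) with 12085 frames into that block.
The block's first minute is 1800 frames and the rest 1798 each; 12085 frames reaches minute 6, so 2 × 18 + 6 × 2 = 48 labels have been skipped so far.
Adding those back, label number 48049 + 48 = 48097 at 30 labels/s is 1603 s + 7 f = 0 h 26 min 43 s frame 7, i.e. 00:26:43;07.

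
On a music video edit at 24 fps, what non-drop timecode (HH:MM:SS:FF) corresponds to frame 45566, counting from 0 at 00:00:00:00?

00:31:38:14

45566 ÷ 24 = 1898 full seconds, remainder 14 frames.
1898 s = 0 h 31 min 38 s.
Timecode: 00:31:38:14.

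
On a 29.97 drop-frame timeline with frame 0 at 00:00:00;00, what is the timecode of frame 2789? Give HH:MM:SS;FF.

Ten DF minutes hold 17982 frames, so frame 2789 lies in block 0 (frames 0–17981) with 2789 frames into that block.
The block's first minute is 1800 frames and the rest 1798 each; 2789 frames reaches minute 1, so 0 × 18 + 1 × 2 = 2 labels have been skipped so far.
Adding those back, label number 2789 + 2 = 2791 at 30 labels/s is 93 s + 1 f = 0 h 1 min 33 s frame 1, i.e. 00:01:33;01.

00:01:33;01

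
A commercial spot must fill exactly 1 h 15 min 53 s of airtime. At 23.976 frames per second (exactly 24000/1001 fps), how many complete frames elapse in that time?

1 h 15 min 53 s = 4553 s.
Frames = 4553 × 24000/1001 = 109272000/1001 ≈ 109162.8372.
Complete frames: 109162.

109162 frames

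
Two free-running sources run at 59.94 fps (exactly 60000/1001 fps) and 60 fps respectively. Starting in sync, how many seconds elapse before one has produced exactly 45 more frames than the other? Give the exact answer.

750.75 seconds

The gap grows by |60 − 60000/1001| = 60/1001 frames per second.
Time for a 45-frame gap: 45 ÷ (60/1001) = 750.75 s.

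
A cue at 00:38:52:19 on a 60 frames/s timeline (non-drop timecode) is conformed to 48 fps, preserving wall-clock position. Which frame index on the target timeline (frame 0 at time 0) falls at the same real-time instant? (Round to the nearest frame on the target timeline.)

frame 111951

Source frame index: (0×3600 + 38×60 + 52) × 60 + 19 = 139939.
Real time: 139939 / (60) = 139939/60 s.
Target frame: (139939/60) × (48) = 559756/5 ≈ 111951.200 → 111951.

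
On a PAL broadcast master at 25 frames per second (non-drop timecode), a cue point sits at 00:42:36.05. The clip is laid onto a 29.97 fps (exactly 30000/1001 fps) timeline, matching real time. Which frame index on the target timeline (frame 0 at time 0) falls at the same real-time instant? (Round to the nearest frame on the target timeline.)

Source frame index: (0×3600 + 42×60 + 36) × 25 + 5 = 63905.
Real time: 63905 / (25) = 12781/5 s.
Target frame: (12781/5) × (30000/1001) = 76686000/1001 ≈ 76609.391 → 76609.

frame 76609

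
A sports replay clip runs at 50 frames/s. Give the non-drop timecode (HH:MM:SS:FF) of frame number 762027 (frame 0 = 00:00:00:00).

762027 ÷ 50 = 15240 full seconds, remainder 27 frames.
15240 s = 4 h 14 min 0 s.
Timecode: 04:14:00:27.

04:14:00:27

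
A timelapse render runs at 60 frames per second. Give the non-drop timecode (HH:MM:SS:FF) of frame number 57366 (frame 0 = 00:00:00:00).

00:15:56:06

57366 ÷ 60 = 956 full seconds, remainder 6 frames.
956 s = 0 h 15 min 56 s.
Timecode: 00:15:56:06.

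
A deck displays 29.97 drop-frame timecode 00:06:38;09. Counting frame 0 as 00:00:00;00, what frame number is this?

Complete 10-minute blocks: 0, each 17982 frames → 0.
Remaining 6 whole minutes in the current block: 1800 + 5 × 1798 = 10790 frames.
Within the current minute: 38 × 30 + 9 − 2 = 1147 (labels ;00/;01 skipped at this minute). Total = 0 + 10790 + 1147 = 11937.

11937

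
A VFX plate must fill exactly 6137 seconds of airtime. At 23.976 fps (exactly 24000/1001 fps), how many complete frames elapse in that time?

Frames = 6137 × 24000/1001 = 147288000/1001 ≈ 147140.8591.
Complete frames: 147140.

147140 frames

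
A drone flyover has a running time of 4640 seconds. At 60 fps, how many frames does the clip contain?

278400 frames

Frames = 4640 × 60 = 278400.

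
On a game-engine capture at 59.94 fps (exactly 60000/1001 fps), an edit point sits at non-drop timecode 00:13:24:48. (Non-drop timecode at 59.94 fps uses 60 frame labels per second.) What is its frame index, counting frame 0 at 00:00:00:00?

Total seconds to the label: (0 × 3600 + 13 × 60 + 24) = 804.
Frame index = 804 × 60 + 48 = 48288.

48288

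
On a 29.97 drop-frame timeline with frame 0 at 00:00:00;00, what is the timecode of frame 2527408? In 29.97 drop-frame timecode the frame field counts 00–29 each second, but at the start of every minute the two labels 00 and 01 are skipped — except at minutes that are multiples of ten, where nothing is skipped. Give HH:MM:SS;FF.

Each 10-minute DF block holds 10 × 60 × 30 − 9 × 2 = 17982 frames. 2527408 ÷ 17982 → 140 full blocks, remainder 9928.
Within the partial block the first minute is 1800 frames and each further minute 1798, so 5 further minute boundaries passed. Total skipped labels = 18 × 140 + 2 × 5 = 2530.
Non-drop label index = 2527408 + 2530 = 2529938; at 30 labels/s that is 23:25:31:08, i.e. DF 23:25:31;08.

23:25:31;08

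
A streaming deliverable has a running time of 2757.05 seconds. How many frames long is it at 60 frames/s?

165423 frames

Frames = 2757.05 × 60 = 165423.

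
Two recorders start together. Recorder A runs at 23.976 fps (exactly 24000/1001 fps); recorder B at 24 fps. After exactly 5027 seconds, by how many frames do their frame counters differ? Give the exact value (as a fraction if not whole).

A emits 24000/1001 × 5027 = 10968000/91 frames; B emits 24 × 5027 = 120648.
Difference = 10968/91 frames (≈ 120.5275); B is ahead of A.

10968/91 frames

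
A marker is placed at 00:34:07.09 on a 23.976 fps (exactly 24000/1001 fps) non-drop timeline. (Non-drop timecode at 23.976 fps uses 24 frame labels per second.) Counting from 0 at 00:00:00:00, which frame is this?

Total seconds to the label: (0 × 3600 + 34 × 60 + 7) = 2047.
Frame index = 2047 × 24 + 9 = 49137.

49137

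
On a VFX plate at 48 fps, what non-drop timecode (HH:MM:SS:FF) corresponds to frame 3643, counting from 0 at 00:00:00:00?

00:01:15:43

3643 ÷ 48 = 75 full seconds, remainder 43 frames.
75 s = 0 h 1 min 15 s.
Timecode: 00:01:15:43.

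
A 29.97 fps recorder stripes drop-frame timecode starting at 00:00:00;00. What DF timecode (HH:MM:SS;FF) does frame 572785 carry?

Ten DF minutes hold 17982 frames, so frame 572785 lies in block 31 (frames 557442–575423) with 15343 frames into that block.
The block's first minute is 1800 frames and the rest 1798 each; 15343 frames reaches minute 8, so 31 × 18 + 8 × 2 = 574 labels have been skipped so far.
Adding those back, label number 572785 + 574 = 573359 at 30 labels/s is 19111 s + 29 f = 5 h 18 min 31 s frame 29, i.e. 05:18:31;29.

05:18:31;29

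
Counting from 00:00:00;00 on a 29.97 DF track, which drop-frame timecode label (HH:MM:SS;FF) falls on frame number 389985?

03:36:52;15

Ten DF minutes hold 17982 frames, so frame 389985 lies in block 21 (frames 377622–395603) with 12363 frames into that block.
The block's first minute is 1800 frames and the rest 1798 each; 12363 frames reaches minute 6, so 21 × 18 + 6 × 2 = 390 labels have been skipped so far.
Adding those back, label number 389985 + 390 = 390375 at 30 labels/s is 13012 s + 15 f = 3 h 36 min 52 s frame 15, i.e. 03:36:52;15.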